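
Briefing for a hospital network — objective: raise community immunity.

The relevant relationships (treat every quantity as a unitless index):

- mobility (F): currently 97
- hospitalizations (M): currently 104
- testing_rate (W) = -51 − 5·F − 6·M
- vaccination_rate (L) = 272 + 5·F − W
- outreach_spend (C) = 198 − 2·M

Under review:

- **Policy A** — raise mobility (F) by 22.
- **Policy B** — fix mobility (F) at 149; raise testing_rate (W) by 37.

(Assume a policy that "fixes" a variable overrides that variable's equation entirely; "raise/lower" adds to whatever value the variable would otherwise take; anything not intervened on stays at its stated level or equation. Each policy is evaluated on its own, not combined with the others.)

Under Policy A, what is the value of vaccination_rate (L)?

Policy A (F + 22):
  F = 97 + 22 = 119
  M = 104
  W = -51 − 5·119 − 6·104 = -1270
  L = 272 + 5·119 − (-1270) = 2137

2137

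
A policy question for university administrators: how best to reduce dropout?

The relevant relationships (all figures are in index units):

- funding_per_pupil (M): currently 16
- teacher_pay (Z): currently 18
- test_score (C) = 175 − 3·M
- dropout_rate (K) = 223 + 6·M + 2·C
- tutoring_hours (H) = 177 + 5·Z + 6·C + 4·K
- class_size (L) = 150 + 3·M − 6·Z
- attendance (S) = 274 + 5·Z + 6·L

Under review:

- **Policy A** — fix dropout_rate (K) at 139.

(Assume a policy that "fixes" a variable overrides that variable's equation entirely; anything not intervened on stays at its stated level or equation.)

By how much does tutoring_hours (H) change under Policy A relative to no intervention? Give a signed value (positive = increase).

-1736

Baseline:
  M = 16
  Z = 18
  C = 175 − 3·16 = 127
  K = 223 + 6·16 + 2·127 = 573
  H = 177 + 5·18 + 6·127 + 4·573 = 3321
Policy A (K := 139):
  M = 16
  Z = 18
  C = 175 − 3·16 = 127
  K = 139
  H = 177 + 5·18 + 6·127 + 4·139 = 1585
Change in H: 1585 − 3321 = -1736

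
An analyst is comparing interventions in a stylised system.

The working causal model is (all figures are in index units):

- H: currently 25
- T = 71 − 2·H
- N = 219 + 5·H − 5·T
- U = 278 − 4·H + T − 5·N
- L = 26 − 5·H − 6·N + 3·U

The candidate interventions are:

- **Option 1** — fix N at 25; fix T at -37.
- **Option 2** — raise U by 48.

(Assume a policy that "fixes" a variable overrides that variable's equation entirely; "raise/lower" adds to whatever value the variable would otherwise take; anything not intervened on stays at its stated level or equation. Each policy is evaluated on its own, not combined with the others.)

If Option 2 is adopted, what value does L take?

Option 2 (U + 48):
  H = 25
  T = 71 − 2·25 = 21
  N = 219 + 5·25 − 5·21 = 239
  U = 278 − 4·25 + 21 − 5·239 (+48 from intervention) = -948
  L = 26 − 5·25 − 6·239 + 3·(-948) = -4377

-4377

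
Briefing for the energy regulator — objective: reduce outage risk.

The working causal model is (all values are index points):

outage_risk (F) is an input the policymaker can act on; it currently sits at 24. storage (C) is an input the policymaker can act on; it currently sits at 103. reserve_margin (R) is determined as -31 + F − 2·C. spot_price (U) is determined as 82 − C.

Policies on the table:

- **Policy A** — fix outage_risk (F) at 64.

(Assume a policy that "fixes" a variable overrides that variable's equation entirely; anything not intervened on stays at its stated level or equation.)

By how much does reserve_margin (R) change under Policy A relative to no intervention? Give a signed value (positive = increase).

40

Baseline:
  F = 24
  C = 103
  R = -31 + 24 − 2·103 = -213
Policy A (F := 64):
  F = 64
  C = 103
  R = -31 + 64 − 2·103 = -173
Change in R: -173 − (-213) = 40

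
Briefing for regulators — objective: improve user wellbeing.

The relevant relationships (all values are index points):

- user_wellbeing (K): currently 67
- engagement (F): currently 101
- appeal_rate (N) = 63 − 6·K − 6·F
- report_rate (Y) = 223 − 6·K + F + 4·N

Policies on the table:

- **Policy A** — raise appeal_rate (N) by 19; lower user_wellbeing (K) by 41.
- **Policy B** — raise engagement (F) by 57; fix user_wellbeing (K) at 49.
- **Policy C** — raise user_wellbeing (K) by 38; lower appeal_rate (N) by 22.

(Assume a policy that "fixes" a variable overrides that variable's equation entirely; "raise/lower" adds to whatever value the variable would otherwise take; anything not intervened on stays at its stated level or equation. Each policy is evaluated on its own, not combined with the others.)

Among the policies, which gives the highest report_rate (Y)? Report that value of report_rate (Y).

-2552

Policy A (N + 19, K − 41):
  K = 67 − 41 = 26
  F = 101
  N = 63 − 6·26 − 6·101 (+19 from intervention) = -680
  Y = 223 − 6·26 + 101 + 4·(-680) = -2552
Policy B (F + 57, K := 49):
  K = 49
  F = 101 + 57 = 158
  N = 63 − 6·49 − 6·158 = -1179
  Y = 223 − 6·49 + 158 + 4·(-1179) = -4629
Policy C (K + 38, N − 22):
  K = 67 + 38 = 105
  F = 101
  N = 63 − 6·105 − 6·101 (−22 from intervention) = -1195
  Y = 223 − 6·105 + 101 + 4·(-1195) = -5086
Comparing — Policy A: Y=-2552, Policy B: Y=-4629, Policy C: Y=-5086. Highest is -2552 (Policy A).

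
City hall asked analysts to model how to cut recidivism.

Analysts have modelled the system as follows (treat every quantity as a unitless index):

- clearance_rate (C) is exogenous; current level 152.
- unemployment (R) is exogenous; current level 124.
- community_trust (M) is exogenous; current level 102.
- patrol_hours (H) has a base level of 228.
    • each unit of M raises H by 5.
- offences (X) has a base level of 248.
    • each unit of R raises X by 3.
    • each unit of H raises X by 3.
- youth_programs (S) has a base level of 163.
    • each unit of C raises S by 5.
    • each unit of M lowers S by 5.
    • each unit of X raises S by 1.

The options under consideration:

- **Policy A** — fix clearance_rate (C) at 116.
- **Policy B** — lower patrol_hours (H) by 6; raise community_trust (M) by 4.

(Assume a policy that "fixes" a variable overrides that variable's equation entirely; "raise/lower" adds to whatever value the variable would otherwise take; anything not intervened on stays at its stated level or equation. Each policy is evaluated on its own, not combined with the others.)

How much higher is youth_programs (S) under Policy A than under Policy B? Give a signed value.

Policy A (C := 116):
  C = 116
  R = 124
  M = 102
  H = 228 + 5·102 = 738
  X = 248 + 3·124 + 3·738 = 2834
  S = 163 + 5·116 − 5·102 + 2834 = 3067
Policy B (H − 6, M + 4):
  C = 152
  R = 124
  M = 102 + 4 = 106
  H = 228 + 5·106 (−6 from intervention) = 752
  X = 248 + 3·124 + 3·752 = 2876
  S = 163 + 5·152 − 5·106 + 2876 = 3269
S: 3067 − 3269 = -202

-202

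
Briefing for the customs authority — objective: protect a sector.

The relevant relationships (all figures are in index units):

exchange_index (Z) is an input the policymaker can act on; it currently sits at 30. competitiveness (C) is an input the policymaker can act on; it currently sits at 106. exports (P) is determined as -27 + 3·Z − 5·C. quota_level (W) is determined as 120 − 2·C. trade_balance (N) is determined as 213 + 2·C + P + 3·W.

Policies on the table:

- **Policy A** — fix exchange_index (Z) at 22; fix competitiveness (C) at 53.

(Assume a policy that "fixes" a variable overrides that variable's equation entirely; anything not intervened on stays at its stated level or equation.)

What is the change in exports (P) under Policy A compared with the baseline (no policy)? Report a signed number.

241

Baseline:
  Z = 30
  C = 106
  P = -27 + 3·30 − 5·106 = -467
Policy A (Z := 22, C := 53):
  Z = 22
  C = 53
  P = -27 + 3·22 − 5·53 = -226
Change in P: -226 − (-467) = 241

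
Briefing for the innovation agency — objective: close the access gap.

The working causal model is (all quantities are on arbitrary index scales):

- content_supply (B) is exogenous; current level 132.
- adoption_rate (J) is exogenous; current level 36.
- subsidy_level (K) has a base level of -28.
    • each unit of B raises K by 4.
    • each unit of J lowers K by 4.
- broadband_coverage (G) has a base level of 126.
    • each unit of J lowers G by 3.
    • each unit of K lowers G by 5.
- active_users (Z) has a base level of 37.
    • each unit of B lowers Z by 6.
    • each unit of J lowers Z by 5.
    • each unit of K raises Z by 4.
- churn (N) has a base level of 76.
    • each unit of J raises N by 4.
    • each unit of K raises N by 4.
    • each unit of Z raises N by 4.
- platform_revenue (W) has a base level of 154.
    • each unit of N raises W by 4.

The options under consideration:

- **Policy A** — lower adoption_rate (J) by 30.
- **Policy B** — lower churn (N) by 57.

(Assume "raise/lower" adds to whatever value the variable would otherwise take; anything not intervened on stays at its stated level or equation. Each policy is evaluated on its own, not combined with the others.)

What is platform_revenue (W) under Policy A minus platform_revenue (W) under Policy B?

11748

Policy A (J − 30):
  B = 132
  J = 36 − 30 = 6
  K = -28 + 4·132 − 4·6 = 476
  Z = 37 − 6·132 − 5·6 + 4·476 = 1119
  N = 76 + 4·6 + 4·476 + 4·1119 = 6480
  W = 154 + 4·6480 = 26074
Policy B (N − 57):
  B = 132
  J = 36
  K = -28 + 4·132 − 4·36 = 356
  Z = 37 − 6·132 − 5·36 + 4·356 = 489
  N = 76 + 4·36 + 4·356 + 4·489 (−57 from intervention) = 3543
  W = 154 + 4·3543 = 14326
W: 26074 − 14326 = 11748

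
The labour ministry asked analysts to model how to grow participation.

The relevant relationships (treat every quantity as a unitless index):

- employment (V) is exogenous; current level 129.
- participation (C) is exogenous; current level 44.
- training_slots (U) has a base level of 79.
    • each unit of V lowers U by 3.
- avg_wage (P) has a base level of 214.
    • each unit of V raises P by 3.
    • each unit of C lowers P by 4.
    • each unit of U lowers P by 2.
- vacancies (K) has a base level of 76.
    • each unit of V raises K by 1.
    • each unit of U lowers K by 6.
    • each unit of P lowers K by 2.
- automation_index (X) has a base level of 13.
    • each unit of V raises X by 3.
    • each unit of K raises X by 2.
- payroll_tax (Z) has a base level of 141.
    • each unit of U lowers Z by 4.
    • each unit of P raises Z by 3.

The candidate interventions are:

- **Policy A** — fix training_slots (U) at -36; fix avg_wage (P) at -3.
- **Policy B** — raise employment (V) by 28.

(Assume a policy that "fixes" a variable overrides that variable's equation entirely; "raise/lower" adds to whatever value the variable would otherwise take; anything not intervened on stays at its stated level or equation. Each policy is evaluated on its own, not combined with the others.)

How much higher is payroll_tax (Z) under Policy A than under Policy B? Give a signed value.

Policy A (U := -36, P := -3):
  V = 129
  C = 44
  U = -36
  P = -3
  Z = 141 − 4·(-36) + 3·(-3) = 276
Policy B (V + 28):
  V = 129 + 28 = 157
  C = 44
  U = 79 − 3·157 = -392
  P = 214 + 3·157 − 4·44 − 2·(-392) = 1293
  Z = 141 − 4·(-392) + 3·1293 = 5588
Z: 276 − 5588 = -5312

-5312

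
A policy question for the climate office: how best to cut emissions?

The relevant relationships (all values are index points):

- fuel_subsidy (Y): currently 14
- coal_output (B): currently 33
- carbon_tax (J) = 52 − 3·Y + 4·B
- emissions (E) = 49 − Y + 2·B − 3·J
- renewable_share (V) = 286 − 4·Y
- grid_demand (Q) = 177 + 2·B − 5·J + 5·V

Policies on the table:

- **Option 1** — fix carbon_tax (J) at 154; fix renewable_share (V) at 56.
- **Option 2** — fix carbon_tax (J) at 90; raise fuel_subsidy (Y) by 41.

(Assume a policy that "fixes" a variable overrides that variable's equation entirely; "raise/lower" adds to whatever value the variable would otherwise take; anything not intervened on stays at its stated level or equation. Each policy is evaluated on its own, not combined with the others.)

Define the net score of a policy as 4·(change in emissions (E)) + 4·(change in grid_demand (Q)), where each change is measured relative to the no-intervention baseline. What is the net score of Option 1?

-3864

Baseline:
  Y = 14
  B = 33
  J = 52 − 3·14 + 4·33 = 142
  E = 49 − 14 + 2·33 − 3·142 = -325
  V = 286 − 4·14 = 230
  Q = 177 + 2·33 − 5·142 + 5·230 = 683
Option 1 (J := 154, V := 56):
  Y = 14
  B = 33
  J = 154
  E = 49 − 14 + 2·33 − 3·154 = -361
  V = 56
  Q = 177 + 2·33 − 5·154 + 5·56 = -247
ΔE = -361 − (-325) = -36; ΔQ = -247 − 683 = -930
Score = 4·(-36) + 4·(-930) = -3864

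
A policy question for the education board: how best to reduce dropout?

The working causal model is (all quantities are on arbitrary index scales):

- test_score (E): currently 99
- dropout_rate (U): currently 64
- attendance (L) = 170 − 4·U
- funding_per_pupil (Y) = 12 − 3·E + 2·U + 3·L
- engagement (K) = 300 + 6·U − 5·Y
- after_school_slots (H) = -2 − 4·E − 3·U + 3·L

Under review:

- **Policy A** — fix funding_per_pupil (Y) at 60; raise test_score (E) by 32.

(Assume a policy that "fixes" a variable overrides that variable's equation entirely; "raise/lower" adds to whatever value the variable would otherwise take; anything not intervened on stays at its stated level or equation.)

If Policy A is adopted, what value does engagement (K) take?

384

Policy A (Y := 60, E + 32):
  E = 99 + 32 = 131
  U = 64
  L = 170 − 4·64 = -86
  Y = 60
  K = 300 + 6·64 − 5·60 = 384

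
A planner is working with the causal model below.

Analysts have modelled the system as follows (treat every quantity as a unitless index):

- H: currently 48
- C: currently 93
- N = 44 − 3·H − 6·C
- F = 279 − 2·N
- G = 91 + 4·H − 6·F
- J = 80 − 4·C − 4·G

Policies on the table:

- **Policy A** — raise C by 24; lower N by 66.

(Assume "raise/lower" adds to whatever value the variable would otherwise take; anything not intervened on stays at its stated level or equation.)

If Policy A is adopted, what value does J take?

46840

Policy A (C + 24, N − 66):
  H = 48
  C = 93 + 24 = 117
  N = 44 − 3·48 − 6·117 (−66 from intervention) = -868
  F = 279 − 2·(-868) = 2015
  G = 91 + 4·48 − 6·2015 = -11807
  J = 80 − 4·117 − 4·(-11807) = 46840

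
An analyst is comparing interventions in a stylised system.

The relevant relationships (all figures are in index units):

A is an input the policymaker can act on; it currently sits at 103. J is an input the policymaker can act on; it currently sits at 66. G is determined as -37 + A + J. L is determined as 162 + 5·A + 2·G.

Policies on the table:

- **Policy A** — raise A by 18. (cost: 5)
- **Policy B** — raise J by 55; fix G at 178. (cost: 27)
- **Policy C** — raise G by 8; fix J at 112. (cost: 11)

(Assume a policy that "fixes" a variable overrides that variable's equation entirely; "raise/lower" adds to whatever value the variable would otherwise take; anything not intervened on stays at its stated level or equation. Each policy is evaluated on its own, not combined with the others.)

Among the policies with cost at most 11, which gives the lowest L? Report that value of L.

1049

Policy A (A + 18):
  A = 103 + 18 = 121
  J = 66
  G = -37 + 121 + 66 = 150
  L = 162 + 5·121 + 2·150 = 1067
Policy C (G + 8, J := 112):
  A = 103
  J = 112
  G = -37 + 103 + 112 (+8 from intervention) = 186
  L = 162 + 5·103 + 2·186 = 1049
Comparing — Policy A: L=1067, Policy C: L=1049. Lowest is 1049 (Policy C).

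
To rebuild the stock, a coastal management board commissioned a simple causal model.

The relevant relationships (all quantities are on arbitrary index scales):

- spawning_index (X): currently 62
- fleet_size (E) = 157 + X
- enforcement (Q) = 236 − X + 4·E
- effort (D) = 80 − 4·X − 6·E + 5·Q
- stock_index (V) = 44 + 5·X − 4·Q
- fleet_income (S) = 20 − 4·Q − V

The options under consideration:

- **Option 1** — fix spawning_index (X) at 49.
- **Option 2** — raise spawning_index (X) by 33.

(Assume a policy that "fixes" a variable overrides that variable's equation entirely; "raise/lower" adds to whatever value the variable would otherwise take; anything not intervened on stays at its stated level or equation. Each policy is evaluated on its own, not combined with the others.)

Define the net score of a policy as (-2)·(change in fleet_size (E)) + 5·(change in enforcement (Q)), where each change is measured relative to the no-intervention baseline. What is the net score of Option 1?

Baseline:
  X = 62
  E = 157 + 62 = 219
  Q = 236 − 62 + 4·219 = 1050
Option 1 (X := 49):
  X = 49
  E = 157 + 49 = 206
  Q = 236 − 49 + 4·206 = 1011
ΔE = 206 − 219 = -13; ΔQ = 1011 − 1050 = -39
Score = (-2)·(-13) + 5·(-39) = -169

-169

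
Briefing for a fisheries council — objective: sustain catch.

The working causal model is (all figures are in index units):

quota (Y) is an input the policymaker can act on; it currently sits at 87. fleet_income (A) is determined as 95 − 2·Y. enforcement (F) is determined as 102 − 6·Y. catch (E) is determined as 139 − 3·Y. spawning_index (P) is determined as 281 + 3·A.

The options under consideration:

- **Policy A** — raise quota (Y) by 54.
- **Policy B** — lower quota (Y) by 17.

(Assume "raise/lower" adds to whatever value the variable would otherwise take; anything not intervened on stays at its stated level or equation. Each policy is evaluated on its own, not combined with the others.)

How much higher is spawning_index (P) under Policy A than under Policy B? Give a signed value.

-426

Policy A (Y + 54):
  Y = 87 + 54 = 141
  A = 95 − 2·141 = -187
  P = 281 + 3·(-187) = -280
Policy B (Y − 17):
  Y = 87 − 17 = 70
  A = 95 − 2·70 = -45
  P = 281 + 3·(-45) = 146
P: -280 − 146 = -426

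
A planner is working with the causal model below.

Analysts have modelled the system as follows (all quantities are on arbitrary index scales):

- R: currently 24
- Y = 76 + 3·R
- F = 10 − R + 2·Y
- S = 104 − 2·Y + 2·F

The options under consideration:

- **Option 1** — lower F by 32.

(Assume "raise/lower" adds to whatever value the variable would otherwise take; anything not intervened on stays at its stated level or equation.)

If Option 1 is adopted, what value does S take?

Option 1 (F − 32):
  R = 24
  Y = 76 + 3·24 = 148
  F = 10 − 24 + 2·148 (−32 from intervention) = 250
  S = 104 − 2·148 + 2·250 = 308

308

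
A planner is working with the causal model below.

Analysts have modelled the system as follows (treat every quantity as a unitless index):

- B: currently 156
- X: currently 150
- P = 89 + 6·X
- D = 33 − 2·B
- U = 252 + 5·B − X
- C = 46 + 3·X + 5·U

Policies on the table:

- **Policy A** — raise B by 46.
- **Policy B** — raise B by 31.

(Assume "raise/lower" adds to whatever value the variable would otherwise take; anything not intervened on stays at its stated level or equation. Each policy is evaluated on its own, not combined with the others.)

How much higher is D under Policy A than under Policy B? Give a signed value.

-30

Policy A (B + 46):
  B = 156 + 46 = 202
  D = 33 − 2·202 = -371
Policy B (B + 31):
  B = 156 + 31 = 187
  D = 33 − 2·187 = -341
D: -371 − (-341) = -30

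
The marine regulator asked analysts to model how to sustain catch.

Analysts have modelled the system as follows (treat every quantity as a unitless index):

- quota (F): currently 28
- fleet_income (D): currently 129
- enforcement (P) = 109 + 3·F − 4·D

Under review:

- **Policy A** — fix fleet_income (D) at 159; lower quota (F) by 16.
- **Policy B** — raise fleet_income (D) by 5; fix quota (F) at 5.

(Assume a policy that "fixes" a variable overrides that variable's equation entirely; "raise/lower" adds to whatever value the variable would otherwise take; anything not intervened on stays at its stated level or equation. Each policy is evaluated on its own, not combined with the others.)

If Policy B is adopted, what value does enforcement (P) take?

Policy B (D + 5, F := 5):
  F = 5
  D = 129 + 5 = 134
  P = 109 + 3·5 − 4·134 = -412

-412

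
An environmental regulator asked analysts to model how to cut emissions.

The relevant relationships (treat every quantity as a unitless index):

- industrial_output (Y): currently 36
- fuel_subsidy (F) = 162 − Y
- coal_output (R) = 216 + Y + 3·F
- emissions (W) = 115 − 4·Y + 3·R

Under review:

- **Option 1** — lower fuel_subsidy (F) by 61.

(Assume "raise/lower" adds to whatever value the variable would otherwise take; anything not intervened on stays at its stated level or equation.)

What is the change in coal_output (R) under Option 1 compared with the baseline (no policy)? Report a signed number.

-183

Baseline:
  Y = 36
  F = 162 − 36 = 126
  R = 216 + 36 + 3·126 = 630
Option 1 (F − 61):
  Y = 36
  F = 162 − 36 (−61 from intervention) = 65
  R = 216 + 36 + 3·65 = 447
Change in R: 447 − 630 = -183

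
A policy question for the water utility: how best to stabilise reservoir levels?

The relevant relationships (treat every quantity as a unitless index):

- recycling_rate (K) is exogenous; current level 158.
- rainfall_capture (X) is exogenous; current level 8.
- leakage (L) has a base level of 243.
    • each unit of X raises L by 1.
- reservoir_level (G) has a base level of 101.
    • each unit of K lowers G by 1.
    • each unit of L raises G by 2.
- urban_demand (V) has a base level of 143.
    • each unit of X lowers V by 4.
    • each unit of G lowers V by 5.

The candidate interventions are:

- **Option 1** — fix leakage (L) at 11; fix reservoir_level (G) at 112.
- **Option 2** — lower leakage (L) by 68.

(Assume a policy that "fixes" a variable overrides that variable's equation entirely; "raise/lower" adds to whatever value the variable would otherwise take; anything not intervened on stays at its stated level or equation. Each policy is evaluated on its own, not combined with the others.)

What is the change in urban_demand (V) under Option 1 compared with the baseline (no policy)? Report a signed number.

1665

Baseline:
  K = 158
  X = 8
  L = 243 + 8 = 251
  G = 101 − 158 + 2·251 = 445
  V = 143 − 4·8 − 5·445 = -2114
Option 1 (L := 11, G := 112):
  K = 158
  X = 8
  L = 11
  G = 112
  V = 143 − 4·8 − 5·112 = -449
Change in V: -449 − (-2114) = 1665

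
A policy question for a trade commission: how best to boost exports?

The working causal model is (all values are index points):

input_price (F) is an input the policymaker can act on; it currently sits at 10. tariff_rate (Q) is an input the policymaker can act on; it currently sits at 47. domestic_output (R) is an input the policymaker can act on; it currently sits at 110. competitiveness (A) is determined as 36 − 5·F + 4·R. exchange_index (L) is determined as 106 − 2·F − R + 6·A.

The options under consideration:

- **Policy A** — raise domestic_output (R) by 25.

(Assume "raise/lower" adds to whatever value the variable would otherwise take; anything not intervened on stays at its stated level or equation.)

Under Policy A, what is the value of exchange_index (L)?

3107

Policy A (R + 25):
  F = 10
  R = 110 + 25 = 135
  A = 36 − 5·10 + 4·135 = 526
  L = 106 − 2·10 − 135 + 6·526 = 3107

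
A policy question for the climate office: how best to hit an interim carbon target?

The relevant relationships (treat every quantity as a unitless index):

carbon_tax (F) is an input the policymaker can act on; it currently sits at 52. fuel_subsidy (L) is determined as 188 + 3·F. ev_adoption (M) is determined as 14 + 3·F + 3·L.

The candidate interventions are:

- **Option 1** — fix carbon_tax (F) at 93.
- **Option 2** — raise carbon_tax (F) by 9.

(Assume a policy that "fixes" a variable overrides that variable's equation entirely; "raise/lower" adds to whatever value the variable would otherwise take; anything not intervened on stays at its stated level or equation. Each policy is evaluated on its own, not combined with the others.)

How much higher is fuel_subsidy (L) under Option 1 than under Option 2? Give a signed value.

96

Option 1 (F := 93):
  F = 93
  L = 188 + 3·93 = 467
Option 2 (F + 9):
  F = 52 + 9 = 61
  L = 188 + 3·61 = 371
L: 467 − 371 = 96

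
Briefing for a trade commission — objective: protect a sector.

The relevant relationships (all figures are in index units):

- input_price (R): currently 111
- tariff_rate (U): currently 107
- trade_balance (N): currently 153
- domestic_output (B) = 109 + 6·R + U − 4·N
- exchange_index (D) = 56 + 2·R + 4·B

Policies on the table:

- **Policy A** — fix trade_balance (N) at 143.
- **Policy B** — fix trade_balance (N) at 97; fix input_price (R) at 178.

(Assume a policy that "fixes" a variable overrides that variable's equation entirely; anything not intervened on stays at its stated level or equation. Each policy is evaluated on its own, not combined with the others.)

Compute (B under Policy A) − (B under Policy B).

Policy A (N := 143):
  R = 111
  U = 107
  N = 143
  B = 109 + 6·111 + 107 − 4·143 = 310
Policy B (N := 97, R := 178):
  R = 178
  U = 107
  N = 97
  B = 109 + 6·178 + 107 − 4·97 = 896
B: 310 − 896 = -586

-586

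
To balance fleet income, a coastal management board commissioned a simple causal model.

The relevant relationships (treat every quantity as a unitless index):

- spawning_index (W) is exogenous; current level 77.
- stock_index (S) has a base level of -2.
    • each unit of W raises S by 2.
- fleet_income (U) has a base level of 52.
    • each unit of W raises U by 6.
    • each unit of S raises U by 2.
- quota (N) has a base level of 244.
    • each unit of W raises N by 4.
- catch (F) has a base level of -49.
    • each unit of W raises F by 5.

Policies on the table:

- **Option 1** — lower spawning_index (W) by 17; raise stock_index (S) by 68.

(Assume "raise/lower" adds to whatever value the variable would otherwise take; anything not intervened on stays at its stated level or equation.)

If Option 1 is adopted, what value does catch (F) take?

251

Option 1 (W − 17, S + 68):
  W = 77 − 17 = 60
  F = -49 + 5·60 = 251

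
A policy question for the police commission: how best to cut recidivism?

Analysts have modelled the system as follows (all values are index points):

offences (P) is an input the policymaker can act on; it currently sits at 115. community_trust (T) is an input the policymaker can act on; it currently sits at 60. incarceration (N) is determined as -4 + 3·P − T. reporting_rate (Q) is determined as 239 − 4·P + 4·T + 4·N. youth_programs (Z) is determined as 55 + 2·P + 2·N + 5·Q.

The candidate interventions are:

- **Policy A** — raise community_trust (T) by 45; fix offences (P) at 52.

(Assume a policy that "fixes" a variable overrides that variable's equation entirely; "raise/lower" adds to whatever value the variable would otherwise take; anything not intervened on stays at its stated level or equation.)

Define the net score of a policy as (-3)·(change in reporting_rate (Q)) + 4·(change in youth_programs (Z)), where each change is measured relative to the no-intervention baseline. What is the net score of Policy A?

-10944

Baseline:
  P = 115
  T = 60
  N = -4 + 3·115 − 60 = 281
  Q = 239 − 4·115 + 4·60 + 4·281 = 1143
  Z = 55 + 2·115 + 2·281 + 5·1143 = 6562
Policy A (T + 45, P := 52):
  P = 52
  T = 60 + 45 = 105
  N = -4 + 3·52 − 105 = 47
  Q = 239 − 4·52 + 4·105 + 4·47 = 639
  Z = 55 + 2·52 + 2·47 + 5·639 = 3448
ΔQ = 639 − 1143 = -504; ΔZ = 3448 − 6562 = -3114
Score = (-3)·(-504) + 4·(-3114) = -10944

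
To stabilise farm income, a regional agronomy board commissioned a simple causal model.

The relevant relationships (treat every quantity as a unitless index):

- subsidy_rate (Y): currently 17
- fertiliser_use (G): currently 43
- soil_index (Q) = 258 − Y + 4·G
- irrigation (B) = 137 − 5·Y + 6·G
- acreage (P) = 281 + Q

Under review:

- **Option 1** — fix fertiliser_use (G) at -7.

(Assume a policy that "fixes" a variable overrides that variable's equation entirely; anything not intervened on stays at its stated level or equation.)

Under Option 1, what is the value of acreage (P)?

Option 1 (G := -7):
  Y = 17
  G = -7
  Q = 258 − 17 + 4·(-7) = 213
  P = 281 + 213 = 494

494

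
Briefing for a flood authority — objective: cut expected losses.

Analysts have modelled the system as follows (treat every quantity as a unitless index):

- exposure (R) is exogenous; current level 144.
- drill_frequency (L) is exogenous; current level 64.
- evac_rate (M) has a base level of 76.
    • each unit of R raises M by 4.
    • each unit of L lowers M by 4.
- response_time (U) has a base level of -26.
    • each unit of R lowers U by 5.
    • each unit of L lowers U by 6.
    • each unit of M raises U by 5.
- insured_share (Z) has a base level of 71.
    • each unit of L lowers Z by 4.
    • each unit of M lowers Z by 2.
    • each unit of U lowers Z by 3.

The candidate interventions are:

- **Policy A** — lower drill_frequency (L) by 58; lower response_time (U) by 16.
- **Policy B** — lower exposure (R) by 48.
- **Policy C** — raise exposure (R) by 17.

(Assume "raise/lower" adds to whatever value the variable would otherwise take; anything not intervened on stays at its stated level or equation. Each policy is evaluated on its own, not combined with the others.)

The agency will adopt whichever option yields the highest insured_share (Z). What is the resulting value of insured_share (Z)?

-983

Policy A (L − 58, U − 16):
  R = 144
  L = 64 − 58 = 6
  M = 76 + 4·144 − 4·6 = 628
  U = -26 − 5·144 − 6·6 + 5·628 (−16 from intervention) = 2342
  Z = 71 − 4·6 − 2·628 − 3·2342 = -8235
Policy B (R − 48):
  R = 144 − 48 = 96
  L = 64
  M = 76 + 4·96 − 4·64 = 204
  U = -26 − 5·96 − 6·64 + 5·204 = 130
  Z = 71 − 4·64 − 2·204 − 3·130 = -983
Policy C (R + 17):
  R = 144 + 17 = 161
  L = 64
  M = 76 + 4·161 − 4·64 = 464
  U = -26 − 5·161 − 6·64 + 5·464 = 1105
  Z = 71 − 4·64 − 2·464 − 3·1105 = -4428
Comparing — Policy A: Z=-8235, Policy B: Z=-983, Policy C: Z=-4428. Highest is -983 (Policy B).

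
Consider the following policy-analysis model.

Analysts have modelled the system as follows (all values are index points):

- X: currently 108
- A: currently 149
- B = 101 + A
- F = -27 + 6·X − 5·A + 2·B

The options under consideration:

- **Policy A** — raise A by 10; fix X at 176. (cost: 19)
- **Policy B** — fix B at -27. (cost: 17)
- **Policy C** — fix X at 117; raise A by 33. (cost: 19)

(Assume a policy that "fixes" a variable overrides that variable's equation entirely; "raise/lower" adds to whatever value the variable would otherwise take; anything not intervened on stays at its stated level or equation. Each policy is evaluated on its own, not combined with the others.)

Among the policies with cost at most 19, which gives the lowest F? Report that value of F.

-178

Policy A (A + 10, X := 176):
  X = 176
  A = 149 + 10 = 159
  B = 101 + 159 = 260
  F = -27 + 6·176 − 5·159 + 2·260 = 754
Policy B (B := -27):
  X = 108
  A = 149
  B = -27
  F = -27 + 6·108 − 5·149 + 2·(-27) = -178
Policy C (X := 117, A + 33):
  X = 117
  A = 149 + 33 = 182
  B = 101 + 182 = 283
  F = -27 + 6·117 − 5·182 + 2·283 = 331
Comparing — Policy A: F=754, Policy B: F=-178, Policy C: F=331. Lowest is -178 (Policy B).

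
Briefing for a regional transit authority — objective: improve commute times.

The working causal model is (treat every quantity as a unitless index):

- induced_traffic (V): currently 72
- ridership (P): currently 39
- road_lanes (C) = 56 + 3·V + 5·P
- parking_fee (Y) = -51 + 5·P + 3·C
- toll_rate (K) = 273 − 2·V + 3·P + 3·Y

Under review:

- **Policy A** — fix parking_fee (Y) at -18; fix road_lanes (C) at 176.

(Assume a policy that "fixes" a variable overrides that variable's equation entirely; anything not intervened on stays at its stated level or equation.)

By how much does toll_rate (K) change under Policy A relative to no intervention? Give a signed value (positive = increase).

-4689

Baseline:
  V = 72
  P = 39
  C = 56 + 3·72 + 5·39 = 467
  Y = -51 + 5·39 + 3·467 = 1545
  K = 273 − 2·72 + 3·39 + 3·1545 = 4881
Policy A (Y := -18, C := 176):
  V = 72
  P = 39
  C = 176
  Y = -18
  K = 273 − 2·72 + 3·39 + 3·(-18) = 192
Change in K: 192 − 4881 = -4689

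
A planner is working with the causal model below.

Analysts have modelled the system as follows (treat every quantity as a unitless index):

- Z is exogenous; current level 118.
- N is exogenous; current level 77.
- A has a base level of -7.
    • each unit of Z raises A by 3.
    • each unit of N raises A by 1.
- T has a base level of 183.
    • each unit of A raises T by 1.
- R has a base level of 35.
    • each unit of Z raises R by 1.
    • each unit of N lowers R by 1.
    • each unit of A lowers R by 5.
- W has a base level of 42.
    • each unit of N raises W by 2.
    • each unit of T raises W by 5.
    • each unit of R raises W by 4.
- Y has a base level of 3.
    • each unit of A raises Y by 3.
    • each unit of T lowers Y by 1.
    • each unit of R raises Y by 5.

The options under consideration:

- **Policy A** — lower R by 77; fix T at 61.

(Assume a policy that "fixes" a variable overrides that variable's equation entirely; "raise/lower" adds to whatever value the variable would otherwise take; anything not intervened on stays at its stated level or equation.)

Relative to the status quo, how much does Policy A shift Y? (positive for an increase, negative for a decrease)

Baseline:
  Z = 118
  N = 77
  A = -7 + 3·118 + 77 = 424
  T = 183 + 424 = 607
  R = 35 + 118 − 77 − 5·424 = -2044
  Y = 3 + 3·424 − 607 + 5·(-2044) = -9552
Policy A (R − 77, T := 61):
  Z = 118
  N = 77
  A = -7 + 3·118 + 77 = 424
  T = 61
  R = 35 + 118 − 77 − 5·424 (−77 from intervention) = -2121
  Y = 3 + 3·424 − 61 + 5·(-2121) = -9391
Change in Y: -9391 − (-9552) = 161

161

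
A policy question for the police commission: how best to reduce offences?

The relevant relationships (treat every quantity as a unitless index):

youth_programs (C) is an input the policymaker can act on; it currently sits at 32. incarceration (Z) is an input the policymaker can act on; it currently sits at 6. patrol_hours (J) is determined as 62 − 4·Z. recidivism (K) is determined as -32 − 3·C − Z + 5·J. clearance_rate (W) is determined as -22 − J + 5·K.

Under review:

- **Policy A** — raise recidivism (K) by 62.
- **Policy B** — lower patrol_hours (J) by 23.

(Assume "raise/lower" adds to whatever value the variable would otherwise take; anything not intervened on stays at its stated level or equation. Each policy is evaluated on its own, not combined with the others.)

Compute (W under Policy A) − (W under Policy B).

862

Policy A (K + 62):
  C = 32
  Z = 6
  J = 62 − 4·6 = 38
  K = -32 − 3·32 − 6 + 5·38 (+62 from intervention) = 118
  W = -22 − 38 + 5·118 = 530
Policy B (J − 23):
  C = 32
  Z = 6
  J = 62 − 4·6 (−23 from intervention) = 15
  K = -32 − 3·32 − 6 + 5·15 = -59
  W = -22 − 15 + 5·(-59) = -332
W: 530 − (-332) = 862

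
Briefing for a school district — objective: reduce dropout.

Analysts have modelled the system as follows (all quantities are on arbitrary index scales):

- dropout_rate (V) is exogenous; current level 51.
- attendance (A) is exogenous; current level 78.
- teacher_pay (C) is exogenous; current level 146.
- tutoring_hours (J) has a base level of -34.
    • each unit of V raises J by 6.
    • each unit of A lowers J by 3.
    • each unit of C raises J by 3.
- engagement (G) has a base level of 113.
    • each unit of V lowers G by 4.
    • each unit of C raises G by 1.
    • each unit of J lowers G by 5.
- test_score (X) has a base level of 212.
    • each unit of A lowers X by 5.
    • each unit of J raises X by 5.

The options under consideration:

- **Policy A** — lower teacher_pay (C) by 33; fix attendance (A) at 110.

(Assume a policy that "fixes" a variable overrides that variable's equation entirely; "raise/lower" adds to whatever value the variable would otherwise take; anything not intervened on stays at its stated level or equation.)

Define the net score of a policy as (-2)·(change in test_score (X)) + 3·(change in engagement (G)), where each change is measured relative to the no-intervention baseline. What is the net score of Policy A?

5096

Baseline:
  V = 51
  A = 78
  C = 146
  J = -34 + 6·51 − 3·78 + 3·146 = 476
  G = 113 − 4·51 + 146 − 5·476 = -2325
  X = 212 − 5·78 + 5·476 = 2202
Policy A (C − 33, A := 110):
  V = 51
  A = 110
  C = 146 − 33 = 113
  J = -34 + 6·51 − 3·110 + 3·113 = 281
  G = 113 − 4·51 + 113 − 5·281 = -1383
  X = 212 − 5·110 + 5·281 = 1067
ΔX = 1067 − 2202 = -1135; ΔG = -1383 − (-2325) = 942
Score = (-2)·(-1135) + 3·942 = 5096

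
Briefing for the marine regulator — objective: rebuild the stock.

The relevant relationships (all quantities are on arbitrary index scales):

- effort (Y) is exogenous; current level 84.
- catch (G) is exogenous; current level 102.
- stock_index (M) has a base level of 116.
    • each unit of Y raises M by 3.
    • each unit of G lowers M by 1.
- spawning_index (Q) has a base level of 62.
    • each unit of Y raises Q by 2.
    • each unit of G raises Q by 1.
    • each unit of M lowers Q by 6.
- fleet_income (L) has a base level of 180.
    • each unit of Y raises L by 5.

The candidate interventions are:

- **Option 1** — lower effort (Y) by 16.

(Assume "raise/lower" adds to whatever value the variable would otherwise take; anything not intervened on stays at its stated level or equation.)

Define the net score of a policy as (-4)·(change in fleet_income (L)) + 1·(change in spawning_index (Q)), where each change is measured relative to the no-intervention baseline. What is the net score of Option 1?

Baseline:
  Y = 84
  G = 102
  M = 116 + 3·84 − 102 = 266
  Q = 62 + 2·84 + 102 − 6·266 = -1264
  L = 180 + 5·84 = 600
Option 1 (Y − 16):
  Y = 84 − 16 = 68
  G = 102
  M = 116 + 3·68 − 102 = 218
  Q = 62 + 2·68 + 102 − 6·218 = -1008
  L = 180 + 5·68 = 520
ΔL = 520 − 600 = -80; ΔQ = -1008 − (-1264) = 256
Score = (-4)·(-80) + 1·256 = 576

576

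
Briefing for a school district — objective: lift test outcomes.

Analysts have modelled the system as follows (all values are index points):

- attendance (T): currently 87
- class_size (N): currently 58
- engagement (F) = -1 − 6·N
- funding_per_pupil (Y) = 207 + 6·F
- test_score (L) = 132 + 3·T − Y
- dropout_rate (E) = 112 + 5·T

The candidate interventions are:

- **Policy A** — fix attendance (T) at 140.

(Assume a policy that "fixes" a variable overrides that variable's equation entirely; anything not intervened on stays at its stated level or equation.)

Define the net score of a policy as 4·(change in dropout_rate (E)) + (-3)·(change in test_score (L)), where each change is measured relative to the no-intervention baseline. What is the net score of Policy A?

Baseline:
  T = 87
  N = 58
  F = -1 − 6·58 = -349
  Y = 207 + 6·(-349) = -1887
  L = 132 + 3·87 − (-1887) = 2280
  E = 112 + 5·87 = 547
Policy A (T := 140):
  T = 140
  N = 58
  F = -1 − 6·58 = -349
  Y = 207 + 6·(-349) = -1887
  L = 132 + 3·140 − (-1887) = 2439
  E = 112 + 5·140 = 812
ΔE = 812 − 547 = 265; ΔL = 2439 − 2280 = 159
Score = 4·265 + (-3)·159 = 583

583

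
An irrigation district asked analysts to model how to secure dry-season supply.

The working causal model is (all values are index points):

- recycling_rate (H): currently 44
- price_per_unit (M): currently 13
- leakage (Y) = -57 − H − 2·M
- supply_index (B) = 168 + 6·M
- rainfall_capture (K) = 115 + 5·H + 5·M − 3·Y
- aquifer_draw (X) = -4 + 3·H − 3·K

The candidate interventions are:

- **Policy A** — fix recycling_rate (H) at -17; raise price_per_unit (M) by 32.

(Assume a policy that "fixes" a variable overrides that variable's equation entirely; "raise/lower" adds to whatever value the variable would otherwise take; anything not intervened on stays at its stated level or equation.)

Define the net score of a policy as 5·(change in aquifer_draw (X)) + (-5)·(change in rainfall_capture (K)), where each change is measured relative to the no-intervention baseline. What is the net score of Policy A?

1805

Baseline:
  H = 44
  M = 13
  Y = -57 − 44 − 2·13 = -127
  K = 115 + 5·44 + 5·13 − 3·(-127) = 781
  X = -4 + 3·44 − 3·781 = -2215
Policy A (H := -17, M + 32):
  H = -17
  M = 13 + 32 = 45
  Y = -57 − (-17) − 2·45 = -130
  K = 115 + 5·(-17) + 5·45 − 3·(-130) = 645
  X = -4 + 3·(-17) − 3·645 = -1990
ΔX = -1990 − (-2215) = 225; ΔK = 645 − 781 = -136
Score = 5·225 + (-5)·(-136) = 1805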